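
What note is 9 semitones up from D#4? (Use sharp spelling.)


D#4: chromatic position 3 in octave 4 → absolute = 4×12 + 3 = 51
Transpose up 9: 51 + 9 = 60
60 = 5×12 + 0 → C in octave 5
Result = C5


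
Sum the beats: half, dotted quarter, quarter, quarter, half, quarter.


Beat values:
  half = 2 beats
  dotted quarter = 1.5 beats
  quarter = 1 beat
  quarter = 1 beat
  half = 2 beats
  quarter = 1 beat
Sum = 2 + 1.5 + 1 + 1 + 2 + 1
= 8.5 beats


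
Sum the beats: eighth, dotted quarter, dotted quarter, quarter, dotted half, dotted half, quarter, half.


Step by step:
Beat values:
  eighth = 0.5 beats
  dotted quarter = 1.5 beats
  dotted quarter = 1.5 beats
  quarter = 1 beat
  dotted half = 3 beats
  dotted half = 3 beats
  quarter = 1 beat
  half = 2 beats
Sum = 0.5 + 1.5 + 1.5 + 1 + 3 + 3 + 1 + 2
= 13.5 beats


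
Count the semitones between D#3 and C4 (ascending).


Solution.
Absolute semitone position = octave×12 + chromatic position
D#3: 3×12 + 3 = 39
C4: 4×12 + 0 = 48
Difference = 48 - 39 = 9
= 9 semitones


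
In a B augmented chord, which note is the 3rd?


Augmented triad = root + major 3rd (4 semitones) + augmented 5th (8 semitones)
A triad on B stacks thirds, so the chord tones use letter names B-D-F
Root: B
Major 3rd above B: D#
Augmented 5th above B: F##
The 3rd = D#


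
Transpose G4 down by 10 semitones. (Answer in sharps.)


Solution.
G4: chromatic position 7 in octave 4 → absolute = 4×12 + 7 = 55
Transpose down 10: 55 - 10 = 45
45 = 3×12 + 9 → A in octave 3
Result = A3


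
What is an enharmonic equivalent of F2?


Enharmonic notes sound the same pitch but are spelled with different letter names
F and Gbb name the same pitch class
= Gbb2


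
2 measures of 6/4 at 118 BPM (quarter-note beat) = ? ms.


Quarter-note beat duration = 60000 / 118 ms
Beats per measure (6/4) = 6
One measure = 6 × 60000 / 118 = 360000 / 118 ms
2 measures = 2 × 360000 / 118 = 720000 / 118
= 6101.7 ms


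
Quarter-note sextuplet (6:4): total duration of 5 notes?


Solution.
Sextuplet: 6 notes occupy the space of 4 quarter notes
Space = 4 × 1 = 4 beats
Each sextuplet note = 4 / 6 = 2/3 beats
5 notes = 5 × 2/3 = 10/3
= 10/3 beats


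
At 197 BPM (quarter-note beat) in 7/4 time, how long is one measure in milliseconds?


Working:
Quarter-note beat duration = 60000 / 197 ms
Beats per measure (7/4) = 7
One measure = 7 × 60000 / 197 = 420000 / 197 ms
= 2132.0 ms


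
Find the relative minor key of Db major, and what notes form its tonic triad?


Working:
The relative minor shares the major's key signature and starts on its 6th degree
6th degree = a major 6th above the tonic; a major 6th above Db is Bb
→ relative minor of Db major is Bb minor
Tonic triad of Bb minor = root + minor 3rd + perfect 5th = Bb Db F
= Bb minor; triad = Bb Db F


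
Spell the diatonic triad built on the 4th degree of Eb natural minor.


Let's work it out.
Eb natural minor scale: Eb F Gb Ab Bb Cb Db
Diatonic triad on degree 4 stacks scale notes 4, 6, 1: Ab Cb Eb
Ab→Cb = 3 semitones; Ab→Eb = 7 semitones → minor triad
= Ab Cb Eb (minor)


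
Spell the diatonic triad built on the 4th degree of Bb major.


Working:
Bb major scale: Bb C D Eb F G A
Diatonic triad on degree 4 stacks scale notes 4, 6, 1: Eb G Bb
Eb→G = 4 semitones; Eb→Bb = 7 semitones → major triad
= Eb G Bb (major)


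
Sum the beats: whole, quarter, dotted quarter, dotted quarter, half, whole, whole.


Let's work it out.
Beat values:
  whole = 4 beats
  quarter = 1 beat
  dotted quarter = 1.5 beats
  dotted quarter = 1.5 beats
  half = 2 beats
  whole = 4 beats
  whole = 4 beats
Sum = 4 + 1 + 1.5 + 1.5 + 2 + 4 + 4
= 18 beats


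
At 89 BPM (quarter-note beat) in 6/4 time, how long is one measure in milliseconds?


Reasoning:
Quarter-note beat duration = 60000 / 89 ms
Beats per measure (6/4) = 6
One measure = 6 × 60000 / 89 = 360000 / 89 ms
= 4044.9 ms


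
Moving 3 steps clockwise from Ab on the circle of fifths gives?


Working:
Each clockwise step on the circle of fifths moves up a perfect 5th
From Ab: Ab → Eb → Bb → F
= F


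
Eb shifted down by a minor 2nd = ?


Solution.
minor 2nd: 2 letter names, 1 semitones
Letter: E - 1 → D
Pitch: Eb - 1 semitones, spelled as a D → D
= D


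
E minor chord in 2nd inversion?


Working:
Root position: E G B
2nd inversion: move root and 3rd up an octave
Bass note: B
Notes (bottom to top) = B E G


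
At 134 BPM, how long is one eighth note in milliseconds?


One quarter-note beat = 60000 / BPM = 60000 / 134 ms
Eighth note = 1/2 × quarter note
Duration = 1/2 × 60000 / 134 = 30000 / 134
= 223.9 ms


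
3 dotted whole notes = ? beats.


Solution.
Base whole note = 4 beats
Dot 1 adds half the previous value: +2
One dotted whole = 4 + 2 = 6
3 of them = 3 × 6 = 18
= 18 beats


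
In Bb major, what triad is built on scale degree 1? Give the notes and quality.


Working:
Bb major scale: Bb C D Eb F G A
Diatonic triad on degree 1 stacks scale notes 1, 3, 5: Bb D F
Bb→D = 4 semitones; Bb→F = 7 semitones → major triad
= Bb D F (major)


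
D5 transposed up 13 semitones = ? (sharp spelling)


D5: chromatic position 2 in octave 5 → absolute = 5×12 + 2 = 62
Transpose up 13: 62 + 13 = 75
75 = 6×12 + 3 → D# in octave 6
Result = D#6


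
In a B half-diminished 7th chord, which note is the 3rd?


Working:
Half-diminished 7th chord = root + minor 3rd + diminished 5th + minor 7th
Seventh chords stack in thirds, so the letter names are B-D-F-A
Root: B
Minor 3rd above B: D
Diminished 5th above B: F
Minor 7th above B: A
The 3rd = D


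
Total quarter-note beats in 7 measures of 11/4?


Step by step:
Time signature 11/4: the bottom number 4 means the quarter note gets one count
The top number 11 means 11 quarter-note beats per measure
Total = 11 × 7 measures
= 77 quarter-note beats


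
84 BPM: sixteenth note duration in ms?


Reasoning:
One quarter-note beat = 60000 / BPM = 60000 / 84 ms
Sixteenth note = 1/4 × quarter note
Duration = 1/4 × 60000 / 84 = 15000 / 84
= 178.6 ms


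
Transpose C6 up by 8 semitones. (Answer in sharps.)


Solution.
C6: chromatic position 0 in octave 6 → absolute = 6×12 + 0 = 72
Transpose up 8: 72 + 8 = 80
80 = 6×12 + 8 → G# in octave 6
Result = G#6


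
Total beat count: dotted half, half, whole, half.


Step by step:
Beat values:
  dotted half = 3 beats
  half = 2 beats
  whole = 4 beats
  half = 2 beats
Sum = 3 + 2 + 4 + 2
= 11 beats


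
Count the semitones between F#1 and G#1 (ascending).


Working:
Absolute semitone position = octave×12 + chromatic position
F#1: 1×12 + 6 = 18
G#1: 1×12 + 8 = 20
Difference = 20 - 18 = 2
= 2 semitones


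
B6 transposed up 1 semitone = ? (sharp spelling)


B6: chromatic position 11 in octave 6 → absolute = 6×12 + 11 = 83
Transpose up 1: 83 + 1 = 84
84 = 7×12 + 0 → C in octave 7
Result = C7


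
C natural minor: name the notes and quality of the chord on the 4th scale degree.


Solution.
C natural minor scale: C D Eb F G Ab Bb
Diatonic triad on degree 4 stacks scale notes 4, 6, 1: F Ab C
F→Ab = 3 semitones; F→C = 7 semitones → minor triad
= F Ab C (minor)


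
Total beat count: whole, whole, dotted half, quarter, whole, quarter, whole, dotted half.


Step by step:
Beat values:
  whole = 4 beats
  whole = 4 beats
  dotted half = 3 beats
  quarter = 1 beat
  whole = 4 beats
  quarter = 1 beat
  whole = 4 beats
  dotted half = 3 beats
Sum = 4 + 4 + 3 + 1 + 4 + 1 + 4 + 3
= 24 beats


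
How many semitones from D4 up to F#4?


Let's work it out.
Absolute semitone position = octave×12 + chromatic position
D4: 4×12 + 2 = 50
F#4: 4×12 + 6 = 54
Difference = 54 - 50 = 4
= 4 semitones


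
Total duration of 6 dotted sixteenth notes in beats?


Let's work it out.
Base sixteenth note = 1/4 beats
Dot 1 adds half the previous value: +1/8
One dotted sixteenth = 1/4 + 1/8 = 3/8
6 of them = 6 × 3/8 = 9/4
= 9/4 beats


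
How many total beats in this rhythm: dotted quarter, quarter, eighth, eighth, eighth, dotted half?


Step by step:
Beat values:
  dotted quarter = 1.5 beats
  quarter = 1 beat
  eighth = 0.5 beats
  eighth = 0.5 beats
  eighth = 0.5 beats
  dotted half = 3 beats
Sum = 1.5 + 1 + 0.5 + 0.5 + 0.5 + 3
= 7 beats


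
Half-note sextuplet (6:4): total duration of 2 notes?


Sextuplet: 6 notes occupy the space of 4 half notes
Space = 4 × 2 = 8 beats
Each sextuplet note = 8 / 6 = 4/3 beats
2 notes = 2 × 4/3 = 8/3
= 8/3 beats


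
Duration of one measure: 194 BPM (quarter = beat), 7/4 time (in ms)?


Quarter-note beat duration = 60000 / 194 ms
Beats per measure (7/4) = 7
One measure = 7 × 60000 / 194 = 420000 / 194 ms
= 2164.9 ms


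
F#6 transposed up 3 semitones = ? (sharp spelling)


Let's work it out.
F#6: chromatic position 6 in octave 6 → absolute = 6×12 + 6 = 78
Transpose up 3: 78 + 3 = 81
81 = 6×12 + 9 → A in octave 6
Result = A6


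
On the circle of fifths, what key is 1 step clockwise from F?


Let's work it out.
Each clockwise step on the circle of fifths moves up a perfect 5th
From F: F → C
= C


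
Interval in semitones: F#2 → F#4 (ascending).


Step by step:
Absolute semitone position = octave×12 + chromatic position
F#2: 2×12 + 6 = 30
F#4: 4×12 + 6 = 54
Difference = 54 - 30 = 24
= 24 semitones


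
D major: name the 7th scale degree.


Let's work it out.
Major scale pattern: W-W-H-W-W-W-H (2-2-1-2-2-2-1 semitones)
Starting from D:
  D + 2 semitones → E
  E + 2 semitones → F#
  F# + 1 semitone → G
  G + 2 semitones → A
  A + 2 semitones → B
  B + 2 semitones → C#
  C# + 1 semitone → D
Scale: D E F# G A B C#
Degree 7 = C#


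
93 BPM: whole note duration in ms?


Working:
One quarter-note beat = 60000 / BPM = 60000 / 93 ms
Whole note = 4 × quarter note
Duration = 4 × 60000 / 93 = 240000 / 93
= 2580.6 ms


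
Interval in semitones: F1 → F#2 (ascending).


Let's work it out.
Absolute semitone position = octave×12 + chromatic position
F1: 1×12 + 5 = 17
F#2: 2×12 + 6 = 30
Difference = 30 - 17 = 13
= 13 semitones


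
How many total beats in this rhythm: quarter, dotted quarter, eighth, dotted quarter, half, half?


Beat values:
  quarter = 1 beat
  dotted quarter = 1.5 beats
  eighth = 0.5 beats
  dotted quarter = 1.5 beats
  half = 2 beats
  half = 2 beats
Sum = 1 + 1.5 + 0.5 + 1.5 + 2 + 2
= 8.5 beats


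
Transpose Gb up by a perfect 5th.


Let's work it out.
perfect 5th: 5 letter names, 7 semitones
Letter: G + 4 → D
Pitch: Gb + 7 semitones, spelled as a D → Db
= Db


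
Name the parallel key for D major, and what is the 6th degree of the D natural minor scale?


Parallel keys share the same tonic but differ in mode
D major → parallel is D minor
D natural minor scale: D E F G A Bb C
= D minor; 6th degree = Bb


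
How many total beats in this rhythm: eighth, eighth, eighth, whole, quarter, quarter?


Let's work it out.
Beat values:
  eighth = 0.5 beats
  eighth = 0.5 beats
  eighth = 0.5 beats
  whole = 4 beats
  quarter = 1 beat
  quarter = 1 beat
Sum = 0.5 + 0.5 + 0.5 + 4 + 1 + 1
= 7.5 beats


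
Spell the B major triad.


Working:
Major triad = root + major 3rd (4 semitones) + perfect 5th (7 semitones)
A triad on B stacks thirds, so the chord tones use letter names B-D-F
Root: B
Major 3rd above B: D#
Perfect 5th above B: F#
Chord = B D# F#


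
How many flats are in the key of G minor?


Flat minor keys: A(0), D(1), G(2), C(3), F(4), Bb(5), Eb(6), Ab(7)
G minor has 2 flats
Order of flats: Bb Eb Ab Db Gb Cb Fb → first 2: Bb, Eb
= 2 flats


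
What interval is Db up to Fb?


Letter names: D → F spans 3 letter names → a 3rd
Semitones: Db → Fb = 3 half-steps
A 3rd of 3 semitones is a minor 3rd
= minor 3rd


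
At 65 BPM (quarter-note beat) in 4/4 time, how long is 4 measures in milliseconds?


Solution.
Quarter-note beat duration = 60000 / 65 ms
Beats per measure (4/4) = 4
One measure = 4 × 60000 / 65 = 240000 / 65 ms
4 measures = 4 × 240000 / 65 = 960000 / 65
= 14769.2 ms


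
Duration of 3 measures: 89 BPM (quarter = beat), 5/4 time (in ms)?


Solution.
Quarter-note beat duration = 60000 / 89 ms
Beats per measure (5/4) = 5
One measure = 5 × 60000 / 89 = 300000 / 89 ms
3 measures = 3 × 300000 / 89 = 900000 / 89
= 10112.4 ms


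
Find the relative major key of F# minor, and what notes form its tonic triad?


Reasoning:
The relative major shares the key signature and is a minor 3rd above the minor tonic
A minor 3rd above F# is A
→ relative major of F# minor is A major
Tonic triad of A major = root + major 3rd + perfect 5th = A C# E
= A major; triad = A C# E


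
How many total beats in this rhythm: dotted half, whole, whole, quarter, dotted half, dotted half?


Beat values:
  dotted half = 3 beats
  whole = 4 beats
  whole = 4 beats
  quarter = 1 beat
  dotted half = 3 beats
  dotted half = 3 beats
Sum = 3 + 4 + 4 + 1 + 3 + 3
= 18 beats


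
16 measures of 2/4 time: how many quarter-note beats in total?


Time signature 2/4: the bottom number 4 means the quarter note gets one count
The top number 2 means 2 quarter-note beats per measure
Total = 2 × 16 measures
= 32 quarter-note beats


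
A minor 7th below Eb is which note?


Step by step:
A 7th spans 7 letter names, so from E we land on F
A minor 7th = 10 semitones below Eb
Spell F at that pitch: F
= F


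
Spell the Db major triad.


Let's work it out.
Major triad = root + major 3rd (4 semitones) + perfect 5th (7 semitones)
A triad on Db stacks thirds, so the chord tones use letter names D-F-A
Root: Db
Major 3rd above Db: F
Perfect 5th above Db: Ab
Chord = Db F Ab


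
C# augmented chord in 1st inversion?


Let's work it out.
Root position: C# E# G##
1st inversion: move root up an octave
Bass note: E#
Notes (bottom to top) = E# G## C#


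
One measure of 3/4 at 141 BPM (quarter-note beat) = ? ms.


Quarter-note beat duration = 60000 / 141 ms
Beats per measure (3/4) = 3
One measure = 3 × 60000 / 141 = 180000 / 141 ms
= 1276.6 ms


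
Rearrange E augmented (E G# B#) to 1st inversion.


Root position: E G# B#
1st inversion: move root up an octave
Bass note: G#
Notes (bottom to top) = G# B# E


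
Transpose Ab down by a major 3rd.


Working:
major 3rd: 3 letter names, 4 semitones
Letter: A - 2 → F
Pitch: Ab - 4 semitones, spelled as an F → Fb
= Fb


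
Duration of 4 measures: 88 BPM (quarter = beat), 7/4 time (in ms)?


Reasoning:
Quarter-note beat duration = 60000 / 88 ms
Beats per measure (7/4) = 7
One measure = 7 × 60000 / 88 = 420000 / 88 ms
4 measures = 4 × 420000 / 88 = 1680000 / 88
= 19090.9 ms


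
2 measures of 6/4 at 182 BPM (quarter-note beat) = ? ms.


Step by step:
Quarter-note beat duration = 60000 / 182 ms
Beats per measure (6/4) = 6
One measure = 6 × 60000 / 182 = 360000 / 182 ms
2 measures = 2 × 360000 / 182 = 720000 / 182
= 3956.0 ms


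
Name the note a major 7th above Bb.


Let's work it out.
A 7th spans 7 letter names, so from B we land on A
A major 7th = 11 semitones above Bb
Spell A at that pitch: A
= A


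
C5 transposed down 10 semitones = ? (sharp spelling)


Reasoning:
C5: chromatic position 0 in octave 5 → absolute = 5×12 + 0 = 60
Transpose down 10: 60 - 10 = 50
50 = 4×12 + 2 → D in octave 4
Result = D4


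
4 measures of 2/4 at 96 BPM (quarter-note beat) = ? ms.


Working:
Quarter-note beat duration = 60000 / 96 ms
Beats per measure (2/4) = 2
One measure = 2 × 60000 / 96 = 120000 / 96 ms
4 measures = 4 × 120000 / 96 = 480000 / 96
= 5000.0 ms


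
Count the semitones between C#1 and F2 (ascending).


Solution.
Absolute semitone position = octave×12 + chromatic position
C#1: 1×12 + 1 = 13
F2: 2×12 + 5 = 29
Difference = 29 - 13 = 16
= 16 semitones


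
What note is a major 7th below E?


Step by step:
A 7th spans 7 letter names, so from E we land on F
A major 7th = 11 semitones below E
Spell F at that pitch: F
= F


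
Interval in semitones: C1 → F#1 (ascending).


Reasoning:
Absolute semitone position = octave×12 + chromatic position
C1: 1×12 + 0 = 12
F#1: 1×12 + 6 = 18
Difference = 18 - 12 = 6
= 6 semitones


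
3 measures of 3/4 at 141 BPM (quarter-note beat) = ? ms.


Solution.
Quarter-note beat duration = 60000 / 141 ms
Beats per measure (3/4) = 3
One measure = 3 × 60000 / 141 = 180000 / 141 ms
3 measures = 3 × 180000 / 141 = 540000 / 141
= 3829.8 ms


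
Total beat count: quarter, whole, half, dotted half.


Beat values:
  quarter = 1 beat
  whole = 4 beats
  half = 2 beats
  dotted half = 3 beats
Sum = 1 + 4 + 2 + 3
= 10 beats


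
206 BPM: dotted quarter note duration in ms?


One quarter-note beat = 60000 / BPM = 60000 / 206 ms
Dotted quarter note = 3/2 × quarter note
Duration = 3/2 × 60000 / 206 = 90000 / 206
= 436.9 ms


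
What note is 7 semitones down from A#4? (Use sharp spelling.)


Working:
A#4: chromatic position 10 in octave 4 → absolute = 4×12 + 10 = 58
Transpose down 7: 58 - 7 = 51
51 = 4×12 + 3 → D# in octave 4
Result = D#4


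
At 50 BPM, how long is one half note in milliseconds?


One quarter-note beat = 60000 / BPM = 60000 / 50 ms
Half note = 2 × quarter note
Duration = 2 × 60000 / 50 = 120000 / 50
= 2400.0 ms


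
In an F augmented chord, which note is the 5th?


Solution.
Augmented triad = root + major 3rd (4 semitones) + augmented 5th (8 semitones)
A triad on F stacks thirds, so the chord tones use letter names F-A-C
Root: F
Major 3rd above F: A
Augmented 5th above F: C#
The 5th = C#


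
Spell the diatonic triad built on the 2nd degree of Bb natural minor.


Working:
Bb natural minor scale: Bb C Db Eb F Gb Ab
Diatonic triad on degree 2 stacks scale notes 2, 4, 6: C Eb Gb
C→Eb = 3 semitones; C→Gb = 6 semitones → diminished triad
= C Eb Gb (diminished)


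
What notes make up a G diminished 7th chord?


Solution.
Diminished 7th chord = root + minor 3rd + diminished 5th + diminished 7th
Seventh chords stack in thirds, so the letter names are G-B-D-F
Root: G
Minor 3rd above G: Bb
Diminished 5th above G: Db
Diminished 7th above G: Fb
Chord = G Bb Db Fb


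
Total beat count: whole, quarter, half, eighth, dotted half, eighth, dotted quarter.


Beat values:
  whole = 4 beats
  quarter = 1 beat
  half = 2 beats
  eighth = 0.5 beats
  dotted half = 3 beats
  eighth = 0.5 beats
  dotted quarter = 1.5 beats
Sum = 4 + 1 + 2 + 0.5 + 3 + 0.5 + 1.5
= 12.5 beats


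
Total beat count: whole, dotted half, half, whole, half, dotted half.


Solution.
Beat values:
  whole = 4 beats
  dotted half = 3 beats
  half = 2 beats
  whole = 4 beats
  half = 2 beats
  dotted half = 3 beats
Sum = 4 + 3 + 2 + 4 + 2 + 3
= 18 beats


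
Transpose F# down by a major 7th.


Let's work it out.
major 7th: 7 letter names, 11 semitones
Letter: F - 6 → G
Pitch: F# - 11 semitones, spelled as a G → G
= G


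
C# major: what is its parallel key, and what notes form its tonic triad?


Let's work it out.
Parallel keys share the same tonic but differ in mode
C# major → parallel is C# minor
Tonic triad of C# minor = C# E G#
= C# minor; triad = C# E G#


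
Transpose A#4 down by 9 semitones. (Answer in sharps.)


Let's work it out.
A#4: chromatic position 10 in octave 4 → absolute = 4×12 + 10 = 58
Transpose down 9: 58 - 9 = 49
49 = 4×12 + 1 → C# in octave 4
Result = C#4


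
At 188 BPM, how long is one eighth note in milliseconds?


Let's work it out.
One quarter-note beat = 60000 / BPM = 60000 / 188 ms
Eighth note = 1/2 × quarter note
Duration = 1/2 × 60000 / 188 = 30000 / 188
= 159.6 ms


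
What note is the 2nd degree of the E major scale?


Working:
Major scale pattern: W-W-H-W-W-W-H (2-2-1-2-2-2-1 semitones)
Starting from E:
  E + 2 semitones → F#
  F# + 2 semitones → G#
  G# + 1 semitone → A
  A + 2 semitones → B
  B + 2 semitones → C#
  C# + 2 semitones → D#
  D# + 1 semitone → E
Scale: E F# G# A B C# D#
Degree 2 = F#


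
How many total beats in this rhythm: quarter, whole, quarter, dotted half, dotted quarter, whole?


Beat values:
  quarter = 1 beat
  whole = 4 beats
  quarter = 1 beat
  dotted half = 3 beats
  dotted quarter = 1.5 beats
  whole = 4 beats
Sum = 1 + 4 + 1 + 3 + 1.5 + 4
= 14.5 beats


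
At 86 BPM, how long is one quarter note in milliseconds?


Step by step:
One quarter-note beat = 60000 / BPM = 60000 / 86 ms
Duration = 60000 / 86
= 697.7 ms


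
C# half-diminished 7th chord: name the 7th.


Half-diminished 7th chord = root + minor 3rd + diminished 5th + minor 7th
Seventh chords stack in thirds, so the letter names are C-E-G-B
Root: C#
Minor 3rd above C#: E
Diminished 5th above C#: G
Minor 7th above C#: B
The 7th = B


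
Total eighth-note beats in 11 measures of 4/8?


Solution.
Time signature 4/8: the bottom number 8 means the eighth note gets one count
The top number 4 means 4 eighth-note beats per measure
Total = 4 × 11 measures
= 44 eighth-note beats


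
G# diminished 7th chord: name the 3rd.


Diminished 7th chord = root + minor 3rd + diminished 5th + diminished 7th
Seventh chords stack in thirds, so the letter names are G-B-D-F
Root: G#
Minor 3rd above G#: B
Diminished 5th above G#: D
Diminished 7th above G#: F
The 3rd = B


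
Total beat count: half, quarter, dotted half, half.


Reasoning:
Beat values:
  half = 2 beats
  quarter = 1 beat
  dotted half = 3 beats
  half = 2 beats
Sum = 2 + 1 + 3 + 2
= 8 beats


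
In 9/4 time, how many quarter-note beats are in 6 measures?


Time signature 9/4: the bottom number 4 means the quarter note gets one count
The top number 9 means 9 quarter-note beats per measure
Total = 9 × 6 measures
= 54 quarter-note beats


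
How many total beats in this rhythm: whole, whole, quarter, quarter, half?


Let's work it out.
Beat values:
  whole = 4 beats
  whole = 4 beats
  quarter = 1 beat
  quarter = 1 beat
  half = 2 beats
Sum = 4 + 4 + 1 + 1 + 2
= 12 beats


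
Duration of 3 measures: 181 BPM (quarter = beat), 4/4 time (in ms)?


Solution.
Quarter-note beat duration = 60000 / 181 ms
Beats per measure (4/4) = 4
One measure = 4 × 60000 / 181 = 240000 / 181 ms
3 measures = 3 × 240000 / 181 = 720000 / 181
= 3977.9 ms


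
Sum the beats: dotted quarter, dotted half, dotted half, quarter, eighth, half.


Beat values:
  dotted quarter = 1.5 beats
  dotted half = 3 beats
  dotted half = 3 beats
  quarter = 1 beat
  eighth = 0.5 beats
  half = 2 beats
Sum = 1.5 + 3 + 3 + 1 + 0.5 + 2
= 11 beats


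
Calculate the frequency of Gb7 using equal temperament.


Working:
f = 440 × 2^(n/12) where n = semitones from A4
Gb7: 33 semitones from A4
f = 440 × 2^(33/12)
f = 2959.96 Hz


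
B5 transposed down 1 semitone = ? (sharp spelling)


Let's work it out.
B5: chromatic position 11 in octave 5 → absolute = 5×12 + 11 = 71
Transpose down 1: 71 - 1 = 70
70 = 5×12 + 10 → A# in octave 5
Result = A#5


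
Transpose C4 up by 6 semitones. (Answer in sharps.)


Let's work it out.
C4: chromatic position 0 in octave 4 → absolute = 4×12 + 0 = 48
Transpose up 6: 48 + 6 = 54
54 = 4×12 + 6 → F# in octave 4
Result = F#4


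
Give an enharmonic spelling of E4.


Solution.
Enharmonic notes sound the same pitch but are spelled with different letter names
E and D## name the same pitch class
= D##4


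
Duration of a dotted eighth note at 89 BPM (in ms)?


Working:
One quarter-note beat = 60000 / BPM = 60000 / 89 ms
Dotted eighth note = 3/4 × quarter note
Duration = 3/4 × 60000 / 89 = 45000 / 89
= 505.6 ms


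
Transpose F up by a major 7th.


major 7th: 7 letter names, 11 semitones
Letter: F + 6 → E
Pitch: F + 11 semitones, spelled as an E → E
= E


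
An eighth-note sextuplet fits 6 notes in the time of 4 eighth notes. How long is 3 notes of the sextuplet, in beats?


Let's work it out.
Sextuplet: 6 notes occupy the space of 4 eighth notes
Space = 4 × 1/2 = 2 beats
Each sextuplet note = 2 / 6 = 1/3 beats
3 notes = 3 × 1/3 = 1
= 1 beat


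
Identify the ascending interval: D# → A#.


Reasoning:
Letter names: D → A spans 5 letter names → a 5th
Semitones: D# → A# = 7 half-steps
A 5th of 7 semitones is a perfect 5th
= perfect 5th


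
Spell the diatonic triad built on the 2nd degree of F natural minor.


F natural minor scale: F G Ab Bb C Db Eb
Diatonic triad on degree 2 stacks scale notes 2, 4, 6: G Bb Db
G→Bb = 3 semitones; G→Db = 6 semitones → diminished triad
= G Bb Db (diminished)


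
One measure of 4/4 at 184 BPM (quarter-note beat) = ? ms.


Solution.
Quarter-note beat duration = 60000 / 184 ms
Beats per measure (4/4) = 4
One measure = 4 × 60000 / 184 = 240000 / 184 ms
= 1304.3 ms


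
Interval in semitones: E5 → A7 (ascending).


Absolute semitone position = octave×12 + chromatic position
E5: 5×12 + 4 = 64
A7: 7×12 + 9 = 93
Difference = 93 - 64 = 29
= 29 semitones


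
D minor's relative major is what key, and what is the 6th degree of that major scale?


Solution.
The relative major shares the key signature and is a minor 3rd above the minor tonic
A minor 3rd above D is F
→ relative major of D minor is F major
F major scale: F G A Bb C D E
= F major; 6th degree = D


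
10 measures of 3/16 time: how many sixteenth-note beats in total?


Time signature 3/16: the bottom number 16 means the sixteenth note gets one count
The top number 3 means 3 sixteenth-note beats per measure
Total = 3 × 10 measures
= 30 sixteenth-note beats


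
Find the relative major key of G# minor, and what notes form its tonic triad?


Step by step:
The relative major shares the key signature and is a minor 3rd above the minor tonic
A minor 3rd above G# is B
→ relative major of G# minor is B major
Tonic triad of B major = root + major 3rd + perfect 5th = B D# F#
= B major; triad = B D# F#


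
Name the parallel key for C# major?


Parallel keys share the same tonic but differ in mode
C# major → parallel is C# minor
= C# minor


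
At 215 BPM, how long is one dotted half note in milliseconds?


Step by step:
One quarter-note beat = 60000 / BPM = 60000 / 215 ms
Dotted half note = 3 × quarter note
Duration = 3 × 60000 / 215 = 180000 / 215
= 837.2 ms


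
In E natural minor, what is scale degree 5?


Natural minor scale pattern: W-H-W-W-H-W-W (2-1-2-2-1-2-2 semitones)
Starting from E:
  E + 2 semitones → F#
  F# + 1 semitone → G
  G + 2 semitones → A
  A + 2 semitones → B
  B + 1 semitone → C
  C + 2 semitones → D
  D + 2 semitones → E
Scale: E F# G A B C D
Degree 5 = B


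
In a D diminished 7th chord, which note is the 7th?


Step by step:
Diminished 7th chord = root + minor 3rd + diminished 5th + diminished 7th
Seventh chords stack in thirds, so the letter names are D-F-A-C
Root: D
Minor 3rd above D: F
Diminished 5th above D: Ab
Diminished 7th above D: Cb
The 7th = Cb


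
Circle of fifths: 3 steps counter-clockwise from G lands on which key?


Let's work it out.
Each counter-clockwise step moves down a perfect 5th (= up a perfect 4th)
From G: G → C → F → Bb
= Bb


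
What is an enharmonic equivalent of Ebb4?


Enharmonic notes sound the same pitch but are spelled with different letter names
Ebb and D name the same pitch class
= D4


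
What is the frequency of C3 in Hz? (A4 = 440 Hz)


f = 440 × 2^(n/12) where n = semitones from A4
C3: -21 semitones from A4
f = 440 × 2^(-21/12)
f = 130.81 Hz


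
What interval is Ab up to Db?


Reasoning:
Letter names: A → D spans 4 letter names → a 4th
Semitones: Ab → Db = 5 half-steps
A 4th of 5 semitones is a perfect 4th
= perfect 4th


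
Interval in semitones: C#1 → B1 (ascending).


Solution.
Absolute semitone position = octave×12 + chromatic position
C#1: 1×12 + 1 = 13
B1: 1×12 + 11 = 23
Difference = 23 - 13 = 10
= 10 semitones


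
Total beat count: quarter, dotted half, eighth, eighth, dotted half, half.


Solution.
Beat values:
  quarter = 1 beat
  dotted half = 3 beats
  eighth = 0.5 beats
  eighth = 0.5 beats
  dotted half = 3 beats
  half = 2 beats
Sum = 1 + 3 + 0.5 + 0.5 + 3 + 2
= 10 beats


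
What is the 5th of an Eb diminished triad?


Diminished triad = root + minor 3rd (3 semitones) + diminished 5th (6 semitones)
A triad on Eb stacks thirds, so the chord tones use letter names E-G-B
Root: Eb
Minor 3rd above Eb: Gb
Diminished 5th above Eb: Bbb
The 5th = Bbb


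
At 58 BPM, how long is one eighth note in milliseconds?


One quarter-note beat = 60000 / BPM = 60000 / 58 ms
Eighth note = 1/2 × quarter note
Duration = 1/2 × 60000 / 58 = 30000 / 58
= 517.2 ms


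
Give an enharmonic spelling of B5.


Step by step:
Enharmonic notes sound the same pitch but are spelled with different letter names
B and Cb name the same pitch class
Octave numbers change at C, so B5 = Cb6
= Cb6


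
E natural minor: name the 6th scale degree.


Solution.
Natural minor scale pattern: W-H-W-W-H-W-W (2-1-2-2-1-2-2 semitones)
Starting from E:
  E + 2 semitones → F#
  F# + 1 semitone → G
  G + 2 semitones → A
  A + 2 semitones → B
  B + 1 semitone → C
  C + 2 semitones → D
  D + 2 semitones → E
Scale: E F# G A B C D
Degree 6 = C


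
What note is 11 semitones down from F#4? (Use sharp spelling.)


Reasoning:
F#4: chromatic position 6 in octave 4 → absolute = 4×12 + 6 = 54
Transpose down 11: 54 - 11 = 43
43 = 3×12 + 7 → G in octave 3
Result = G3


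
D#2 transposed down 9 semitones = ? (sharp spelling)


Reasoning:
D#2: chromatic position 3 in octave 2 → absolute = 2×12 + 3 = 27
Transpose down 9: 27 - 9 = 18
18 = 1×12 + 6 → F# in octave 1
Result = F#1


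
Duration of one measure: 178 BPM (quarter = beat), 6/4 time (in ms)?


Quarter-note beat duration = 60000 / 178 ms
Beats per measure (6/4) = 6
One measure = 6 × 60000 / 178 = 360000 / 178 ms
= 2022.5 ms


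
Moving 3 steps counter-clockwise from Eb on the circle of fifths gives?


Working:
Each counter-clockwise step moves down a perfect 5th (= up a perfect 4th)
From Eb: Eb → Ab → Db → F#/Gb
= F#/Gb


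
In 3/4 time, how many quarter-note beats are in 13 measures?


Working:
Time signature 3/4: the bottom number 4 means the quarter note gets one count
The top number 3 means 3 quarter-note beats per measure
Total = 3 × 13 measures
= 39 quarter-note beats


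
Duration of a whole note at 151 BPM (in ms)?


One quarter-note beat = 60000 / BPM = 60000 / 151 ms
Whole note = 4 × quarter note
Duration = 4 × 60000 / 151 = 240000 / 151
= 1589.4 ms


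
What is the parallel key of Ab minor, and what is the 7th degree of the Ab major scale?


Step by step:
Parallel keys share the same tonic but differ in mode
Ab minor → parallel is Ab major
Ab major scale: Ab Bb C Db Eb F G
= Ab major; 7th degree = G


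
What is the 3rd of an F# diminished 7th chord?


Diminished 7th chord = root + minor 3rd + diminished 5th + diminished 7th
Seventh chords stack in thirds, so the letter names are F-A-C-E
Root: F#
Minor 3rd above F#: A
Diminished 5th above F#: C
Diminished 7th above F#: Eb
The 3rd = A


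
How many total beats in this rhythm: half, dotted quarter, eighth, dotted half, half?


Working:
Beat values:
  half = 2 beats
  dotted quarter = 1.5 beats
  eighth = 0.5 beats
  dotted half = 3 beats
  half = 2 beats
Sum = 2 + 1.5 + 0.5 + 3 + 2
= 9 beats


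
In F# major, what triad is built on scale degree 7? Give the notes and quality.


F# major scale: F# G# A# B C# D# E#
Diatonic triad on degree 7 stacks scale notes 7, 2, 4: E# G# B
E#→G# = 3 semitones; E#→B = 6 semitones → diminished triad
= E# G# B (diminished)


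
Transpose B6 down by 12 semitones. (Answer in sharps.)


Solution.
B6: chromatic position 11 in octave 6 → absolute = 6×12 + 11 = 83
Transpose down 12: 83 - 12 = 71
71 = 5×12 + 11 → B in octave 5
Result = B5


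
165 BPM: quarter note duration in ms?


One quarter-note beat = 60000 / BPM = 60000 / 165 ms
Duration = 60000 / 165
= 363.6 ms


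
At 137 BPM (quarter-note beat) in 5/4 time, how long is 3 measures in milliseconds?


Working:
Quarter-note beat duration = 60000 / 137 ms
Beats per measure (5/4) = 5
One measure = 5 × 60000 / 137 = 300000 / 137 ms
3 measures = 3 × 300000 / 137 = 900000 / 137
= 6569.3 ms


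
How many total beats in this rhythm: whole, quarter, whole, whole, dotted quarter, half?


Solution.
Beat values:
  whole = 4 beats
  quarter = 1 beat
  whole = 4 beats
  whole = 4 beats
  dotted quarter = 1.5 beats
  half = 2 beats
Sum = 4 + 1 + 4 + 4 + 1.5 + 2
= 16.5 beats


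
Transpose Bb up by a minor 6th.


Solution.
minor 6th: 6 letter names, 8 semitones
Letter: B + 5 → G
Pitch: Bb + 8 semitones, spelled as a G → Gb
= Gb


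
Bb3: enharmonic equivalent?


Enharmonic notes sound the same pitch but are spelled with different letter names
Bb and A# name the same pitch class
= A#3


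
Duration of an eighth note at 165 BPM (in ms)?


Solution.
One quarter-note beat = 60000 / BPM = 60000 / 165 ms
Eighth note = 1/2 × quarter note
Duration = 1/2 × 60000 / 165 = 30000 / 165
= 181.8 ms


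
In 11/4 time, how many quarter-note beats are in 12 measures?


Let's work it out.
Time signature 11/4: the bottom number 4 means the quarter note gets one count
The top number 11 means 11 quarter-note beats per measure
Total = 11 × 12 measures
= 132 quarter-note beats


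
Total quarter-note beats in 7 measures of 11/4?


Let's work it out.
Time signature 11/4: the bottom number 4 means the quarter note gets one count
The top number 11 means 11 quarter-note beats per measure
Total = 11 × 7 measures
= 77 quarter-note beats


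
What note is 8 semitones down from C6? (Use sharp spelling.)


Working:
C6: chromatic position 0 in octave 6 → absolute = 6×12 + 0 = 72
Transpose down 8: 72 - 8 = 64
64 = 5×12 + 4 → E in octave 5
Result = E5


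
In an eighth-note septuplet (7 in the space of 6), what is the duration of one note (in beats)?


Septuplet: 7 notes occupy the space of 6 eighth notes
Space = 6 × 1/2 = 3 beats
Each septuplet note = 3 / 7 = 3/7 beats
= 3/7 beats


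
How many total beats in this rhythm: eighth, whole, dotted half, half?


Working:
Beat values:
  eighth = 0.5 beats
  whole = 4 beats
  dotted half = 3 beats
  half = 2 beats
Sum = 0.5 + 4 + 3 + 2
= 9.5 beats


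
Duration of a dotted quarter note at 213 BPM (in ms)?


Solution.
One quarter-note beat = 60000 / BPM = 60000 / 213 ms
Dotted quarter note = 3/2 × quarter note
Duration = 3/2 × 60000 / 213 = 90000 / 213
= 422.5 ms


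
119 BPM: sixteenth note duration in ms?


One quarter-note beat = 60000 / BPM = 60000 / 119 ms
Sixteenth note = 1/4 × quarter note
Duration = 1/4 × 60000 / 119 = 15000 / 119
= 126.1 ms


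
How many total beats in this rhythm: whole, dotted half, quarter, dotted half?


Beat values:
  whole = 4 beats
  dotted half = 3 beats
  quarter = 1 beat
  dotted half = 3 beats
Sum = 4 + 3 + 1 + 3
= 11 beats


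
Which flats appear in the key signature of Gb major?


Flat major keys: C(0), F(1), Bb(2), Eb(3), Ab(4), Db(5), Gb(6), Cb(7)
Gb major has 6 flats
Order of flats: Bb Eb Ab Db Gb Cb Fb → first 6: Bb, Eb, Ab, Db, Gb, Cb
= Bb, Eb, Ab, Db, Gb, Cb


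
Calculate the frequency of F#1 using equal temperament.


Let's work it out.
f = 440 × 2^(n/12) where n = semitones from A4
F#1: -39 semitones from A4
f = 440 × 2^(-39/12)
f = 46.25 Hz


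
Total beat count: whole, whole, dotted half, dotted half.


Step by step:
Beat values:
  whole = 4 beats
  whole = 4 beats
  dotted half = 3 beats
  dotted half = 3 beats
Sum = 4 + 4 + 3 + 3
= 14 beats


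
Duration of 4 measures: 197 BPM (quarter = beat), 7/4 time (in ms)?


Quarter-note beat duration = 60000 / 197 ms
Beats per measure (7/4) = 7
One measure = 7 × 60000 / 197 = 420000 / 197 ms
4 measures = 4 × 420000 / 197 = 1680000 / 197
= 8527.9 ms


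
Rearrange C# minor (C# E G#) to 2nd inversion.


Working:
Root position: C# E G#
2nd inversion: move root and 3rd up an octave
Bass note: G#
Notes (bottom to top) = G# C# E


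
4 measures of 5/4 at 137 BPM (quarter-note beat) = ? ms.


Quarter-note beat duration = 60000 / 137 ms
Beats per measure (5/4) = 5
One measure = 5 × 60000 / 137 = 300000 / 137 ms
4 measures = 4 × 300000 / 137 = 1200000 / 137
= 8759.1 ms


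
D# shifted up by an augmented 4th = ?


augmented 4th: 4 letter names, 6 semitones
Letter: D + 3 → G
Pitch: D# + 6 semitones, spelled as a G → G##
= G##


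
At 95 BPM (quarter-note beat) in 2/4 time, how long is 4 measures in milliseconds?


Solution.
Quarter-note beat duration = 60000 / 95 ms
Beats per measure (2/4) = 2
One measure = 2 × 60000 / 95 = 120000 / 95 ms
4 measures = 4 × 120000 / 95 = 480000 / 95
= 5052.6 ms


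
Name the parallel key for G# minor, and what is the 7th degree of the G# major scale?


Solution.
Parallel keys share the same tonic but differ in mode
G# minor → parallel is G# major
G# major scale: G# A# B# C# D# E# F##
= G# major; 7th degree = F##


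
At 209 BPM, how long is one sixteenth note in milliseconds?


One quarter-note beat = 60000 / BPM = 60000 / 209 ms
Sixteenth note = 1/4 × quarter note
Duration = 1/4 × 60000 / 209 = 15000 / 209
= 71.8 ms


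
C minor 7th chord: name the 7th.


Solution.
Minor 7th chord = root + minor 3rd + perfect 5th + minor 7th
Seventh chords stack in thirds, so the letter names are C-E-G-B
Root: C
Minor 3rd above C: Eb
Perfect 5th above C: G
Minor 7th above C: Bb
The 7th = Bb


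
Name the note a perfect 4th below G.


Solution.
A 4th spans 4 letter names, so from G we land on D
A perfect 4th = 5 semitones below G
Spell D at that pitch: D
= D


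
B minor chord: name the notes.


Working:
Minor triad = root + minor 3rd (3 semitones) + perfect 5th (7 semitones)
A triad on B stacks thirds, so the chord tones use letter names B-D-F
Root: B
Minor 3rd above B: D
Perfect 5th above B: F#
Chord = B D F#


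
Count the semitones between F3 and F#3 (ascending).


Reasoning:
Absolute semitone position = octave×12 + chromatic position
F3: 3×12 + 5 = 41
F#3: 3×12 + 6 = 42
Difference = 42 - 41 = 1
= 1 semitone


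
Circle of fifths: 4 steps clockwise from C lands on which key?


Working:
Each clockwise step on the circle of fifths moves up a perfect 5th
From C: C → G → D → A → E
= E


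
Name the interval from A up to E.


Working:
Letter names: A → E spans 5 letter names → a 5th
Semitones: A → E = 7 half-steps
A 5th of 7 semitones is a perfect 5th
= perfect 5th


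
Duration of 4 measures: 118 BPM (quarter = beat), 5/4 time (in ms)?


Solution.
Quarter-note beat duration = 60000 / 118 ms
Beats per measure (5/4) = 5
One measure = 5 × 60000 / 118 = 300000 / 118 ms
4 measures = 4 × 300000 / 118 = 1200000 / 118
= 10169.5 ms


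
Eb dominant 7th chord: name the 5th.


Dominant 7th chord = root + major 3rd + perfect 5th + minor 7th
Seventh chords stack in thirds, so the letter names are E-G-B-D
Root: Eb
Major 3rd above Eb: G
Perfect 5th above Eb: Bb
Minor 7th above Eb: Db
The 5th = Bb


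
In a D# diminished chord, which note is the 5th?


Solution.
Diminished triad = root + minor 3rd (3 semitones) + diminished 5th (6 semitones)
A triad on D# stacks thirds, so the chord tones use letter names D-F-A
Root: D#
Minor 3rd above D#: F#
Diminished 5th above D#: A
The 5th = A


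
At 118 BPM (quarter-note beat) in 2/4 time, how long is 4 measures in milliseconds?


Quarter-note beat duration = 60000 / 118 ms
Beats per measure (2/4) = 2
One measure = 2 × 60000 / 118 = 120000 / 118 ms
4 measures = 4 × 120000 / 118 = 480000 / 118
= 4067.8 ms
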